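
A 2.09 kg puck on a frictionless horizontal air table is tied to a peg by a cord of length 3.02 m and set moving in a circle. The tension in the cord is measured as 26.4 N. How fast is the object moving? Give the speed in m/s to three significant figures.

T = m v²/r ⇒ v = √(T r / m) = √(26.4 × 3.02 / 2.09) = √38.15 = 6.176 m/s.

6.18 m/s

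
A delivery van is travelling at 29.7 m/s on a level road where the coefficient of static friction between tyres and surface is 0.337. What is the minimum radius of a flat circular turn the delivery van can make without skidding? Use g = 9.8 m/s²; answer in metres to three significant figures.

267 m

At the limit, μ_s m g = m v²/r, so r_min = v²/(μ_s g) = (29.7)²/(0.337 × 9.8) = 882.1/3.303 = 267.1 m.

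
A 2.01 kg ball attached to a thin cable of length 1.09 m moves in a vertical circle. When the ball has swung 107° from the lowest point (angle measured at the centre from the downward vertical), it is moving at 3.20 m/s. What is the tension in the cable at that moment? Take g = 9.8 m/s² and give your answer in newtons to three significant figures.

13.1 N

Take the radial direction toward the centre of the circle as positive. The component of the weight along the string toward the centre is −mg cos φ (φ measured from the bottom), so Newton's second law along the string gives T − mg cos φ = m v²/r.
cos 107° = -0.2924, so T = m(v²/r + g cos φ) = 2.01 × ((3.20)²/1.09 + 9.8 × -0.2924) = 2.01 × (9.394 + (-2.865)) = 2.01 × 6.529 = 13.12 N.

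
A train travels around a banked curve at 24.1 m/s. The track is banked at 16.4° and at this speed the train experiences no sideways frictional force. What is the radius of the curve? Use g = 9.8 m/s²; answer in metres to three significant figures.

201 m

Frictionless banking: tanθ = v²/(rg), so r = v²/(g tanθ).
r = (24.1)²/(9.8 × tan 16.4°) = 580.8/(9.8 × 0.2943) = 580.8/2.884 = 201.4 m.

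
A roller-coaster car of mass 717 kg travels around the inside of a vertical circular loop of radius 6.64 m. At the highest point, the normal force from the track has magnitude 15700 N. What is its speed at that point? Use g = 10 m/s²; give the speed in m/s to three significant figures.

At the top, N + mg = mv²/r, so v = √(r(N/m + g)) = √(6.64 × (15700/717 + 10.0)) = √(6.64 × 31.90) = √211.8 = 14.55 m/s.

14.6 m/s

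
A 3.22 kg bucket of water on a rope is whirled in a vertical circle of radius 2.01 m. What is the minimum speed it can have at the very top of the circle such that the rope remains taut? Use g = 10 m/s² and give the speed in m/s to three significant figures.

4.48 m/s

At the top, both weight mg and T point toward the centre: T + mg = mv²/r.
At minimum speed T → 0, so mg = mv_min²/r ⇒ v_min = √(g r) = √(10.0 × 2.01) = 4.483 m/s.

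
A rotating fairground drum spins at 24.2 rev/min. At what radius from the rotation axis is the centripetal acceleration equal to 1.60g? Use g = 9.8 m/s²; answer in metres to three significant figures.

ω = 24.2 rev/min × 2π/60 = 2.534 rad/s.
a_c = ω²r = 1.60g ⇒ r = 1.60 × 9.8 / (2.534)² = 15.68/6.422 = 2.442 m.

2.44 m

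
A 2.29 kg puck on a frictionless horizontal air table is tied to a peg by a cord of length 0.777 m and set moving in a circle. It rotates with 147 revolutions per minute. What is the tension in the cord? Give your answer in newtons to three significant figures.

422 N

ω = 147 rev/min × 2π/60 = 15.39 rad/s, so v = ωr = 15.39 × 0.777 = 11.96 m/s.
The tension is the only horizontal force, so it supplies the full centripetal force: T = m v²/r = 2.29 × (11.96)²/0.777 = 2.29 × 143.1/0.777 = 421.6 N.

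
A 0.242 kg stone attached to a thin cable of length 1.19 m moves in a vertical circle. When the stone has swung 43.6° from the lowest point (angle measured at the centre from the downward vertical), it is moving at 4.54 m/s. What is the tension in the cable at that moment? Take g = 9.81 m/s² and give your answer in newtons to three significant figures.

Take the radial direction toward the centre of the circle as positive. The component of the weight along the string toward the centre is −mg cos φ (φ measured from the bottom), so Newton's second law along the string gives T − mg cos φ = m v²/r.
cos 43.6° = 0.7242, so T = m(v²/r + g cos φ) = 0.242 × ((4.54)²/1.19 + 9.81 × 0.7242) = 0.242 × (17.32 + (7.104)) = 0.242 × 24.42 = 5.911 N.

5.91 N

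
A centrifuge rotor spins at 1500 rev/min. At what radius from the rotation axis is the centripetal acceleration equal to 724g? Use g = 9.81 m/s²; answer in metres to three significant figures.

0.288 m

ω = 1500 rev/min × 2π/60 = 157.1 rad/s.
a_c = ω²r = 724g ⇒ r = 724 × 9.81 / (157.1)² = 7102/24670 = 0.2879 m.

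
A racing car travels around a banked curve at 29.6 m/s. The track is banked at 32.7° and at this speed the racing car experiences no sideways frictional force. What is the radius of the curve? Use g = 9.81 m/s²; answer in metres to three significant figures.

Frictionless banking: tanθ = v²/(rg), so r = v²/(g tanθ).
r = (29.6)²/(9.81 × tan 32.7°) = 876.2/(9.81 × 0.6420) = 876.2/6.298 = 139.1 m.

139 m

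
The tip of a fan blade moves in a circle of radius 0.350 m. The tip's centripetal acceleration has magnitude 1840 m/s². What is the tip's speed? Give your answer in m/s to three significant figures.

a_c = v²/r ⇒ v = √(a_c · r) = √(1840 × 0.350) = √644.0 = 25.38 m/s.

25.4 m/s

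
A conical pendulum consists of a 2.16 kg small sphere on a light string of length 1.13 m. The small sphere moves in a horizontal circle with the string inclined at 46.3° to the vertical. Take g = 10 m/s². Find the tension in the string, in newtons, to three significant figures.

31.3 N

Vertically the bob has no acceleration, so T cosθ = mg.
T = mg/cosθ = 2.16 × 10.0 / cos 46.3° = 21.60/0.6909 = 31.26 N.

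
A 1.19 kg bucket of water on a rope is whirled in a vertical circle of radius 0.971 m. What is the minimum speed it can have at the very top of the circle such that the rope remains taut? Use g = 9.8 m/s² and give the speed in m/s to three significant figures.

At the highest point the centre is directly below, so both the weight and T act inward: T + mg = mv²/r.
At minimum speed T → 0, so mg = mv_min²/r ⇒ v_min = √(g r) = √(9.8 × 0.971) = 3.085 m/s.

3.08 m/s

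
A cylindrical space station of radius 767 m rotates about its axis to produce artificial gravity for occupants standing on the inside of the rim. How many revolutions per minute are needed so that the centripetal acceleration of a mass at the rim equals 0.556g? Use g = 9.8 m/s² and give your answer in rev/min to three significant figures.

Require ω²r = 0.556g, so ω = √(0.556 × 9.8/767) = 0.08429 rad/s.
In rev/min: ω × 60/(2π) = 0.08429 × 60/(2π) = 0.8049 rev/min.

0.805 rev/min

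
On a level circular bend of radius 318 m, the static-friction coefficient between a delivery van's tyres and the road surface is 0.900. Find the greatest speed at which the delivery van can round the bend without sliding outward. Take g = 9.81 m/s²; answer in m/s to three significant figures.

Friction provides the centripetal force on a flat curve. At maximum speed it is at its limiting value: μ_s m g = m v²/r.
Mass cancels: v_max = √(μ_s g r) = √(0.900 × 9.81 × 318) = √2808 = 52.99 m/s.

53.0 m/s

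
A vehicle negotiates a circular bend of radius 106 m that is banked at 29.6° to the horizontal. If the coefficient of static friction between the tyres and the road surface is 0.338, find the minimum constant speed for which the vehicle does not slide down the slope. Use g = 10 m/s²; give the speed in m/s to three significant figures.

At the minimum speed, friction acts up the slope at its limiting value f = μN. Radially (horizontal, toward centre): N sinθ − μN cosθ = mv²/r. Vertically: N cosθ + μN sinθ = mg.
Dividing: v² = r g (sinθ − μcosθ)/(cosθ + μsinθ).
sinθ − μcosθ = 0.4939 − 0.338×0.8695 = 0.2001; cosθ + μsinθ = 0.8695 + 0.338×0.4939 = 1.036.
v² = 106 × 10.0 × 0.2001/1.036 = 204.6 m²/s², so v = 14.30 m/s.

14.3 m/s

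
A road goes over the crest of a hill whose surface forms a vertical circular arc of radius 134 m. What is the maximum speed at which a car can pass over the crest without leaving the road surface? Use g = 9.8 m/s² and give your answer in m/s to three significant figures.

36.2 m/s

At the crest the centre of the circle is below the car, so the net downward (centripetal) force is mg − N = mv²/r.
The car leaves the road when N → 0, giving v_max = √(g r) = √(9.8 × 134) = 36.24 m/s.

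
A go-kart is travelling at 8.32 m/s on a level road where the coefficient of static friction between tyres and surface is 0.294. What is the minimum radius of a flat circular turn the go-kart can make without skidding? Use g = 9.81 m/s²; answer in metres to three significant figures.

24.0 m

At the limit, μ_s m g = m v²/r, so r_min = v²/(μ_s g) = (8.32)²/(0.294 × 9.81) = 69.22/2.884 = 24.00 m.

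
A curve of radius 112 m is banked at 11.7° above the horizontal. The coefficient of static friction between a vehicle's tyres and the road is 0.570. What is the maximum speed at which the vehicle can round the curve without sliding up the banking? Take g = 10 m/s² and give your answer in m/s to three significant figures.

31.4 m/s

At the maximum speed, friction acts down the slope at its limiting value f = μN. Radially (horizontal, toward centre): N sinθ + μN cosθ = mv²/r. Vertically: N cosθ − μN sinθ = mg.
Dividing: v² = r g (sinθ + μcosθ)/(cosθ − μsinθ).
sinθ + μcosθ = 0.2028 + 0.570×0.9792 = 0.7609; cosθ − μsinθ = 0.9792 − 0.570×0.2028 = 0.8636.
v² = 112 × 10.0 × 0.7609/0.8636 = 986.8 m²/s², so v = 31.41 m/s.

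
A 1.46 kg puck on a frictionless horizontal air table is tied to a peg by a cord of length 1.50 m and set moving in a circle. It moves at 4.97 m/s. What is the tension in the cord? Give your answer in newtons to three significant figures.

The tension is the only horizontal force, so it supplies the full centripetal force: T = m v²/r = 1.46 × (4.970)²/1.50 = 1.46 × 24.70/1.50 = 24.04 N.

24.0 N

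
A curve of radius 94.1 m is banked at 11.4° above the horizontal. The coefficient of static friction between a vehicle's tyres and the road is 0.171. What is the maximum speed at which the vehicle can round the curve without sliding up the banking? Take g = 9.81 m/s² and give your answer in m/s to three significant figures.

18.9 m/s

At the maximum speed, friction acts down the slope at its limiting value f = μN. Radially (horizontal, toward centre): N sinθ + μN cosθ = mv²/r. Vertically: N cosθ − μN sinθ = mg.
Dividing: v² = r g (sinθ + μcosθ)/(cosθ − μsinθ).
sinθ + μcosθ = 0.1977 + 0.171×0.9803 = 0.3653; cosθ − μsinθ = 0.9803 − 0.171×0.1977 = 0.9465.
v² = 94.1 × 9.81 × 0.3653/0.9465 = 356.3 m²/s², so v = 18.88 m/s.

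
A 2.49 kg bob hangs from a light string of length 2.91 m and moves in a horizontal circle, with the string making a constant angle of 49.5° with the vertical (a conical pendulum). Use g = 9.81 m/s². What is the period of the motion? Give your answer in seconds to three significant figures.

2.76 s

r = L sinθ = 2.213 m. From T sinθ = mω²r and T cosθ = mg: tanθ = ω²r/g, so ω² = g tanθ / r = g/(L cosθ).
ω = √(g/(L cosθ)) = √(9.81/(2.91 × 0.6494)) = √5.191 = 2.278 rad/s.
Period = 2π/ω = 2.758 s.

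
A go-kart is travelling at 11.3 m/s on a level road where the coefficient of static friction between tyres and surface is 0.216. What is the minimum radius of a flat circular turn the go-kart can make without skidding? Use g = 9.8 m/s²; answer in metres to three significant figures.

60.3 m

At the limit, μ_s m g = m v²/r, so r_min = v²/(μ_s g) = (11.3)²/(0.216 × 9.8) = 127.7/2.117 = 60.32 m.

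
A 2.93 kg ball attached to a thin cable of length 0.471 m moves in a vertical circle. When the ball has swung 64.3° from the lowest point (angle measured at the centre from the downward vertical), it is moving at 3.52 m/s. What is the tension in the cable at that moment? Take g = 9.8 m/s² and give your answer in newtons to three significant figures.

Take the radial direction toward the centre of the circle as positive. The component of the weight along the string toward the centre is −mg cos φ (φ measured from the bottom), so Newton's second law along the string gives T − mg cos φ = m v²/r.
cos 64.3° = 0.4337, so T = m(v²/r + g cos φ) = 2.93 × ((3.52)²/0.471 + 9.8 × 0.4337) = 2.93 × (26.31 + (4.250)) = 2.93 × 30.56 = 89.53 N.

89.5 N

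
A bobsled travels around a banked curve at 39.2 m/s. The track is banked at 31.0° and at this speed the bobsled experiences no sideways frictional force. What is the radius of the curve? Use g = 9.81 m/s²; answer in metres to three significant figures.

Frictionless banking: tanθ = v²/(rg), so r = v²/(g tanθ).
r = (39.2)²/(9.81 × tan 31.0°) = 1537/(9.81 × 0.6009) = 1537/5.894 = 260.7 m.

261 m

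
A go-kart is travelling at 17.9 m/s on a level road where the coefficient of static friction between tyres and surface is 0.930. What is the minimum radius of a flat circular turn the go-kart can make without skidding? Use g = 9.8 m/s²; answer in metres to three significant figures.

At the limit, μ_s m g = m v²/r, so r_min = v²/(μ_s g) = (17.9)²/(0.930 × 9.8) = 320.4/9.114 = 35.16 m.

35.2 m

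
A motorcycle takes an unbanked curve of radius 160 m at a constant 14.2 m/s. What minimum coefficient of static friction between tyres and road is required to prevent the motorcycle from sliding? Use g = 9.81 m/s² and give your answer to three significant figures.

0.128

Friction provides the centripetal force: μ_s m g = m v²/r, so μ_s = v²/(g r) = (14.20)²/(9.81 × 160) = 201.6/1570 = 0.1285.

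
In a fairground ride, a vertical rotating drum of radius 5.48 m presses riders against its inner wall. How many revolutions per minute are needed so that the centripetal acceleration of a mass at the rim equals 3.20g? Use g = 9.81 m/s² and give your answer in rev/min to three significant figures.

22.9 rev/min

Require ω²r = 3.20g, so ω = √(3.20 × 9.81/5.48) = 2.393 rad/s.
In rev/min: ω × 60/(2π) = 2.393 × 60/(2π) = 22.86 rev/min.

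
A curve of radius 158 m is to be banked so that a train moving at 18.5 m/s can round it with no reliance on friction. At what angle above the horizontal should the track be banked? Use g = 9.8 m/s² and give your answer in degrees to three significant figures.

12.5°

With no friction, the horizontal component of the normal force provides the centripetal force: N sinθ = mv²/r, while N cosθ = mg vertically.
Dividing: tanθ = v²/(r g) = (18.5)²/(158 × 9.8) = 342.2/1548 = 0.2210.
θ = arctan(0.2210) = 12.46°.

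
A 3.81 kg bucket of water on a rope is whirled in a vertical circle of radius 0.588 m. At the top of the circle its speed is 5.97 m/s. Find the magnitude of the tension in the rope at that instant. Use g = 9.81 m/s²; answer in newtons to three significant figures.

At the top, both T and the weight mg point inward (toward the centre), so T + mg = mv²/r.
T = m(v²/r − g) = 3.81 × ((5.97)²/0.588 − 9.81) = 3.81 × (60.61 − 9.81) = 3.81 × 50.80 = 193.6 N.

194 N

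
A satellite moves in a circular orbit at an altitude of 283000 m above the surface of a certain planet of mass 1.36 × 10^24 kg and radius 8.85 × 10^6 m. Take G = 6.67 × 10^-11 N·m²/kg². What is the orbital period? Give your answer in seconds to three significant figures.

r = R + h = 8.85 × 10^6 + 283000 = 9.133 × 10^6 m. Gravity provides the centripetal force: G M m / r² = m v² / r ⇒ v = √(GM/r) = 3152 m/s.
T = 2πr/v = 2π × 9.133 × 10^6 / 3152 = 18210 s.

18200 s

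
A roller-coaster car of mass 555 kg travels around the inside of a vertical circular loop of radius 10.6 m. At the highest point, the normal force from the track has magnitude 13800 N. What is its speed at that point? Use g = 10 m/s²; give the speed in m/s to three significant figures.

19.2 m/s

At the top, N + mg = mv²/r, so v = √(r(N/m + g)) = √(10.6 × (13800/555 + 10.0)) = √(10.6 × 34.86) = √369.6 = 19.22 m/s.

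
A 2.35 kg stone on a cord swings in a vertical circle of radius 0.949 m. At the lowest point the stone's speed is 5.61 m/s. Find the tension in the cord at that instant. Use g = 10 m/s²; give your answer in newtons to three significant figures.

At the lowest point, T points up (toward the centre) and the weight mg points down (away from the centre), so the net inward force is T − mg = mv²/r.
T = m(v²/r + g) = 2.35 × ((5.61)²/0.949 + 10.0) = 2.35 × (33.16 + 10.0) = 2.35 × 43.16 = 101.4 N.

101 N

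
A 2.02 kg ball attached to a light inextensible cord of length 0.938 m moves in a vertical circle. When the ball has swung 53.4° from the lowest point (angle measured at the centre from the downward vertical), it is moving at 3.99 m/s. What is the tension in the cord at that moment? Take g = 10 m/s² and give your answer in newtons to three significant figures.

Take the radial direction toward the centre of the circle as positive. The component of the weight along the string toward the centre is −mg cos φ (φ measured from the bottom), so Newton's second law along the string gives T − mg cos φ = m v²/r.
cos 53.4° = 0.5962, so T = m(v²/r + g cos φ) = 2.02 × ((3.99)²/0.938 + 10.0 × 0.5962) = 2.02 × (16.97 + (5.962)) = 2.02 × 22.93 = 46.33 N.

46.3 N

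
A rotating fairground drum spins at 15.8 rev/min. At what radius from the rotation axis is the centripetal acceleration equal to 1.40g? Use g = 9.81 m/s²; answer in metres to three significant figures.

ω = 15.8 rev/min × 2π/60 = 1.655 rad/s.
a_c = ω²r = 1.40g ⇒ r = 1.40 × 9.81 / (1.655)² = 13.73/2.738 = 5.017 m.

5.02 m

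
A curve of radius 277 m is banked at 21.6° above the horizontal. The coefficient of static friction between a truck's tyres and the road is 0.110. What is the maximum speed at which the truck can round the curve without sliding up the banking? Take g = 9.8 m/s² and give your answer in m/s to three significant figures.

At the maximum speed, friction acts down the slope at its limiting value f = μN. Radially (horizontal, toward centre): N sinθ + μN cosθ = mv²/r. Vertically: N cosθ − μN sinθ = mg.
Dividing: v² = r g (sinθ + μcosθ)/(cosθ − μsinθ).
sinθ + μcosθ = 0.3681 + 0.110×0.9298 = 0.4704; cosθ − μsinθ = 0.9298 − 0.110×0.3681 = 0.8893.
v² = 277 × 9.8 × 0.4704/0.8893 = 1436 m²/s², so v = 37.89 m/s.

37.9 m/s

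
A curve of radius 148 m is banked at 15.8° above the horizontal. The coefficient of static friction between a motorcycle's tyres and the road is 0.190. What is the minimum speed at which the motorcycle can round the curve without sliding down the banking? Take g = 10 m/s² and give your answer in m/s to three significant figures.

11.4 m/s

At the minimum speed, friction acts up the slope at its limiting value f = μN. Radially (horizontal, toward centre): N sinθ − μN cosθ = mv²/r. Vertically: N cosθ + μN sinθ = mg.
Dividing: v² = r g (sinθ − μcosθ)/(cosθ + μsinθ).
sinθ − μcosθ = 0.2723 − 0.190×0.9622 = 0.08946; cosθ + μsinθ = 0.9622 + 0.190×0.2723 = 1.014.
v² = 148 × 10.0 × 0.08946/1.014 = 130.6 m²/s², so v = 11.43 m/s.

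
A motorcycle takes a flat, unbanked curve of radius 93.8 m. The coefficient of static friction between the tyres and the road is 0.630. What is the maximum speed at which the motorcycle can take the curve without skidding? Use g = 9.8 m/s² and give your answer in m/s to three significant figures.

24.1 m/s

The only inward force on a level bend is static friction, so at the limit f_s = μ_s N = μ_s m g = m v²/r.
Mass cancels: v_max = √(μ_s g r) = √(0.630 × 9.8 × 93.8) = √579.1 = 24.06 m/s.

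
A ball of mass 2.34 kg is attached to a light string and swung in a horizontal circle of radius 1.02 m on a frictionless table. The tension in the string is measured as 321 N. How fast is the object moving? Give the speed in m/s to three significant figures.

T = m v²/r ⇒ v = √(T r / m) = √(321 × 1.02 / 2.34) = √139.9 = 11.83 m/s.

11.8 m/s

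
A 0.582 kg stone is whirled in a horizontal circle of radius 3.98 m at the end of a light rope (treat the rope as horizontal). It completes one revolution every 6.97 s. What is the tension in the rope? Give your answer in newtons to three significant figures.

v = 2πr/T = 2π × 3.98/6.97 = 3.588 m/s.
The tension is the only horizontal force, so it supplies the full centripetal force: T = m v²/r = 0.582 × (3.588)²/3.98 = 0.582 × 12.87/3.98 = 1.882 N.

1.88 N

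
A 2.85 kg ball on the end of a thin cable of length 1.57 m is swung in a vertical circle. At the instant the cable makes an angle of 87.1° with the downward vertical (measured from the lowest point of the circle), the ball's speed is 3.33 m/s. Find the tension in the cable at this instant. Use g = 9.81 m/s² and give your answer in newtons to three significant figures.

21.5 N

Take the radial direction toward the centre of the circle as positive. The component of the weight along the string toward the centre is −mg cos φ (φ measured from the bottom), so Newton's second law along the string gives T − mg cos φ = m v²/r.
cos 87.1° = 0.05059, so T = m(v²/r + g cos φ) = 2.85 × ((3.33)²/1.57 + 9.81 × 0.05059) = 2.85 × (7.063 + (0.4963)) = 2.85 × 7.559 = 21.54 N.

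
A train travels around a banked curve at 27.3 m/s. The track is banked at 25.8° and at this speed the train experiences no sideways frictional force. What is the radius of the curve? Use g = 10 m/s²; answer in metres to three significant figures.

154 m

Frictionless banking: tanθ = v²/(rg), so r = v²/(g tanθ).
r = (27.3)²/(10.0 × tan 25.8°) = 745.3/(10.0 × 0.4834) = 745.3/4.834 = 154.2 m.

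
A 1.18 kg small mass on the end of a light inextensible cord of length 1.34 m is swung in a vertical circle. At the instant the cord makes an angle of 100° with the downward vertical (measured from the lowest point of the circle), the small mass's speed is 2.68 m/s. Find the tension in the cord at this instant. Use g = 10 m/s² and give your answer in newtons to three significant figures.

Take the radial direction toward the centre of the circle as positive. The component of the weight along the string toward the centre is −mg cos φ (φ measured from the bottom), so Newton's second law along the string gives T − mg cos φ = m v²/r.
cos 100° = -0.1736, so T = m(v²/r + g cos φ) = 1.18 × ((2.68)²/1.34 + 10.0 × -0.1736) = 1.18 × (5.360 + (-1.736)) = 1.18 × 3.624 = 4.276 N.

4.28 N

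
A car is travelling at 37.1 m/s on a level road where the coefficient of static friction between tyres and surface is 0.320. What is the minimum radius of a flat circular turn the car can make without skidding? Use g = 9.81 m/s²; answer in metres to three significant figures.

438 m

At the limit, μ_s m g = m v²/r, so r_min = v²/(μ_s g) = (37.1)²/(0.320 × 9.81) = 1376/3.139 = 438.5 m.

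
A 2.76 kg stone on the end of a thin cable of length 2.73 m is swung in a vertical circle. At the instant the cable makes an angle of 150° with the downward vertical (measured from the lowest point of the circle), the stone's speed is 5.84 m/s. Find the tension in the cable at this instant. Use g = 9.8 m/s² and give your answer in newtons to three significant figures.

11.1 N

Take the radial direction toward the centre of the circle as positive. The component of the weight along the string toward the centre is −mg cos φ (φ measured from the bottom), so Newton's second law along the string gives T − mg cos φ = m v²/r.
cos 150° = -0.8660, so T = m(v²/r + g cos φ) = 2.76 × ((5.84)²/2.73 + 9.8 × -0.8660) = 2.76 × (12.49 + (-8.487)) = 2.76 × 4.006 = 11.06 N.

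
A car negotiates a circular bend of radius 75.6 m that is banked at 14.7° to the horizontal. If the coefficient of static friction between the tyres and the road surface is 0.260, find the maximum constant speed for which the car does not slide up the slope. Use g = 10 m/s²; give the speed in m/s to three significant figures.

20.6 m/s

At the maximum speed, friction acts down the slope at its limiting value f = μN. Radially (horizontal, toward centre): N sinθ + μN cosθ = mv²/r. Vertically: N cosθ − μN sinθ = mg.
Dividing: v² = r g (sinθ + μcosθ)/(cosθ − μsinθ).
sinθ + μcosθ = 0.2538 + 0.260×0.9673 = 0.5052; cosθ − μsinθ = 0.9673 − 0.260×0.2538 = 0.9013.
v² = 75.6 × 10.0 × 0.5052/0.9013 = 423.8 m²/s², so v = 20.59 m/s.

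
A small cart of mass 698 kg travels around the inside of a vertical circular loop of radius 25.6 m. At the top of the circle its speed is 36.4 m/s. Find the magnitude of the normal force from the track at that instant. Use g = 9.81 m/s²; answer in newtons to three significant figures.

At the top, both N and the weight mg point inward (toward the centre), so N + mg = mv²/r.
N = m(v²/r − g) = 698 × ((36.4)²/25.6 − 9.81) = 698 × (51.76 − 9.81) = 698 × 41.95 = 29280 N.

29300 N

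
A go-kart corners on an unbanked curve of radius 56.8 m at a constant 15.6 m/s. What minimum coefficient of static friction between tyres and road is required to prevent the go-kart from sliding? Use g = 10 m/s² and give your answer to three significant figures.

0.428

Friction provides the centripetal force: μ_s m g = m v²/r, so μ_s = v²/(g r) = (15.60)²/(10.0 × 56.8) = 243.4/568.0 = 0.4285.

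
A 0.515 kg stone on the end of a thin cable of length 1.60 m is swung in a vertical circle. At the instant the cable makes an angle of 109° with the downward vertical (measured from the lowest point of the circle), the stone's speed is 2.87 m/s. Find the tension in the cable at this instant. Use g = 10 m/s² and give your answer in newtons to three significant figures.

0.975 N

Take the radial direction toward the centre of the circle as positive. The component of the weight along the string toward the centre is −mg cos φ (φ measured from the bottom), so Newton's second law along the string gives T − mg cos φ = m v²/r.
cos 109° = -0.3256, so T = m(v²/r + g cos φ) = 0.515 × ((2.87)²/1.60 + 10.0 × -0.3256) = 0.515 × (5.148 + (-3.256)) = 0.515 × 1.892 = 0.9746 N.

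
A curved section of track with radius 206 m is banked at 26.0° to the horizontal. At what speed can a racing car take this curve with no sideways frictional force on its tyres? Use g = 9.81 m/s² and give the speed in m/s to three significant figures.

31.4 m/s

On a frictionless banked curve, N sinθ = mv²/r and N cosθ = mg, so tanθ = v²/(rg).
v = √(r g tanθ) = √(206 × 9.81 × tan 26.0°) = √(206 × 9.81 × 0.4877) = √985.6 = 31.39 m/s.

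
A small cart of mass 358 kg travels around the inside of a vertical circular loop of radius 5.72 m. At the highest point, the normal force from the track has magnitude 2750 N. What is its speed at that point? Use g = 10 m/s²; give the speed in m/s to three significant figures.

At the top, N + mg = mv²/r, so v = √(r(N/m + g)) = √(5.72 × (2750/358 + 10.0)) = √(5.72 × 17.68) = √101.1 = 10.06 m/s.

10.1 m/s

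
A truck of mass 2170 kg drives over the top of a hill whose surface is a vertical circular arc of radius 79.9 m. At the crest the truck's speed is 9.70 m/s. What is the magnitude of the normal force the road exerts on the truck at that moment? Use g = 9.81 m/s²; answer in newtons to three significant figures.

At the crest the centripetal acceleration points downward (toward the centre of the arc), so mg − N = mv²/r.
N = m(g − v²/r) = 2170 × (9.81 − (9.70)²/79.9) = 2170 × (9.81 − 1.178) = 2170 × 8.632 = 18730 N.

18700 N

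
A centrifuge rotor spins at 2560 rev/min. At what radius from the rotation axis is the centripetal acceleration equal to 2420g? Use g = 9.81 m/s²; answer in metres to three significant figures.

0.330 m

ω = 2560 rev/min × 2π/60 = 268.1 rad/s.
a_c = ω²r = 2420g ⇒ r = 2420 × 9.81 / (268.1)² = 23740/71870 = 0.3303 m.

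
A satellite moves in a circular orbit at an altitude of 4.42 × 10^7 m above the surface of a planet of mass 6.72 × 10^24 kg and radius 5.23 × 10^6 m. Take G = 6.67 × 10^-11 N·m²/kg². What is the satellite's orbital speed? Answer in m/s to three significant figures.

3010 m/s

Orbital radius r = R + h = 5.23 × 10^6 + 4.42 × 10^7 = 4.943 × 10^7 m.
Gravity supplies the centripetal force: G M m / r² = m v² / r, so v = √(GM/r).
v = √(6.67 × 10^-11 × 6.72 × 10^24 / 4.943 × 10^7) = √(9.068 × 10^6) = 3011 m/s.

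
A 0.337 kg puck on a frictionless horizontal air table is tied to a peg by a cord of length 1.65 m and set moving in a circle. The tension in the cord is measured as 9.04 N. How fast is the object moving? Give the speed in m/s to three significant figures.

T = m v²/r ⇒ v = √(T r / m) = √(9.04 × 1.65 / 0.337) = √44.26 = 6.653 m/s.

6.65 m/s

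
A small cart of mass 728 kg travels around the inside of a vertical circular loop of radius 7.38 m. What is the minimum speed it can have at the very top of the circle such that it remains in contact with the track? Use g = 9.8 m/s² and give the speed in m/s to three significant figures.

8.50 m/s

At the highest point the centre is directly below, so both the weight and N act inward: N + mg = mv²/r.
At minimum speed N → 0, so mg = mv_min²/r ⇒ v_min = √(g r) = √(9.8 × 7.38) = 8.504 m/s.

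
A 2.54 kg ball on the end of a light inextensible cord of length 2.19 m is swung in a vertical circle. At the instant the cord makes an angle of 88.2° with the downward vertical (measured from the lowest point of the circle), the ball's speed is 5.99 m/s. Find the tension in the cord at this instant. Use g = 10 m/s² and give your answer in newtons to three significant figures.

42.4 N

Take the radial direction toward the centre of the circle as positive. The component of the weight along the string toward the centre is −mg cos φ (φ measured from the bottom), so Newton's second law along the string gives T − mg cos φ = m v²/r.
cos 88.2° = 0.03141, so T = m(v²/r + g cos φ) = 2.54 × ((5.99)²/2.19 + 10.0 × 0.03141) = 2.54 × (16.38 + (0.3141)) = 2.54 × 16.70 = 42.41 N.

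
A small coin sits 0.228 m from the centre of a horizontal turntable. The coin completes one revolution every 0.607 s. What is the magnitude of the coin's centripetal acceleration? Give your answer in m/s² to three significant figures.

24.4 m/s²

v = 2πr/T = 2π × 0.228/0.607 = 2.360 m/s.
a_c = v²/r = (2.360)²/0.228 = 5.570/0.228 = 24.43 m/s².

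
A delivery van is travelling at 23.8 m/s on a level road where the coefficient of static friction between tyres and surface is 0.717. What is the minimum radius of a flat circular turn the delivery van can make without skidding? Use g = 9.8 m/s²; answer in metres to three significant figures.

At the limit, μ_s m g = m v²/r, so r_min = v²/(μ_s g) = (23.8)²/(0.717 × 9.8) = 566.4/7.027 = 80.61 m.

80.6 m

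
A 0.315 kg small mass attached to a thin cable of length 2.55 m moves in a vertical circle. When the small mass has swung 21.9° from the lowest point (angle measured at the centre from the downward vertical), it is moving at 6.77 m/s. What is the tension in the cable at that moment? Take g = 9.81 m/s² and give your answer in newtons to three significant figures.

Take the radial direction toward the centre of the circle as positive. The component of the weight along the string toward the centre is −mg cos φ (φ measured from the bottom), so Newton's second law along the string gives T − mg cos φ = m v²/r.
cos 21.9° = 0.9278, so T = m(v²/r + g cos φ) = 0.315 × ((6.77)²/2.55 + 9.81 × 0.9278) = 0.315 × (17.97 + (9.102)) = 0.315 × 27.08 = 8.529 N.

8.53 N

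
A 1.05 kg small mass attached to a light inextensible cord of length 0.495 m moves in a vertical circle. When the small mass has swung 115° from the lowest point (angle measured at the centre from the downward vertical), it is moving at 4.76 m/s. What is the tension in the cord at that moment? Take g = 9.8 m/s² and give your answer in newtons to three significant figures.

43.7 N

Take the radial direction toward the centre of the circle as positive. The component of the weight along the string toward the centre is −mg cos φ (φ measured from the bottom), so Newton's second law along the string gives T − mg cos φ = m v²/r.
cos 115° = -0.4226, so T = m(v²/r + g cos φ) = 1.05 × ((4.76)²/0.495 + 9.8 × -0.4226) = 1.05 × (45.77 + (-4.142)) = 1.05 × 41.63 = 43.71 N.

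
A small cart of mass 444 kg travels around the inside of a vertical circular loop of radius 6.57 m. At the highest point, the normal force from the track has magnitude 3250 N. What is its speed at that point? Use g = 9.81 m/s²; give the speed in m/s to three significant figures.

At the top, N + mg = mv²/r, so v = √(r(N/m + g)) = √(6.57 × (3250/444 + 9.81)) = √(6.57 × 17.13) = √112.5 = 10.61 m/s.

10.6 m/s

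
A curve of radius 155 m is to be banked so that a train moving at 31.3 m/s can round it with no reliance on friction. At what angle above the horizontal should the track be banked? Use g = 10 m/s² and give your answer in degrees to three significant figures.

For a frictionless banked turn: horizontally N sinθ = mv²/r and vertically N cosθ = mg.
Dividing: tanθ = v²/(r g) = (31.3)²/(155 × 10.0) = 979.7/1550 = 0.6321.
θ = arctan(0.6321) = 32.30°.

32.3°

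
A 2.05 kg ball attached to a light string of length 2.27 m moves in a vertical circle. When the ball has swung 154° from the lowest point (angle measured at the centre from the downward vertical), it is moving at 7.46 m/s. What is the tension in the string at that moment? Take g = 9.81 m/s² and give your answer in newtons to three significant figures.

32.2 N

Take the radial direction toward the centre of the circle as positive. The component of the weight along the string toward the centre is −mg cos φ (φ measured from the bottom), so Newton's second law along the string gives T − mg cos φ = m v²/r.
cos 154° = -0.8988, so T = m(v²/r + g cos φ) = 2.05 × ((7.46)²/2.27 + 9.81 × -0.8988) = 2.05 × (24.52 + (-8.817)) = 2.05 × 15.70 = 32.18 N.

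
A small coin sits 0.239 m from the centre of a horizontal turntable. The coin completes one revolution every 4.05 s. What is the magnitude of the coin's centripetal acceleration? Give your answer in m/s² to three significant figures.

v = 2πr/T = 2π × 0.239/4.05 = 0.3708 m/s.
a_c = v²/r = (0.3708)²/0.239 = 0.1375/0.239 = 0.5752 m/s².

0.575 m/s²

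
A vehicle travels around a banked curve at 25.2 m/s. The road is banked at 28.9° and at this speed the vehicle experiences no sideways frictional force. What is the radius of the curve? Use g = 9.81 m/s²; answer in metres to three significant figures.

Frictionless banking: tanθ = v²/(rg), so r = v²/(g tanθ).
r = (25.2)²/(9.81 × tan 28.9°) = 635.0/(9.81 × 0.5520) = 635.0/5.415 = 117.3 m.

117 m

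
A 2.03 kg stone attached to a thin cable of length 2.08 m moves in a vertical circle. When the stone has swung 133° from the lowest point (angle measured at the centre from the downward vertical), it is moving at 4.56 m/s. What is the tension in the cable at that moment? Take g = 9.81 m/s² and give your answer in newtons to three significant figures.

6.71 N

Take the radial direction toward the centre of the circle as positive. The component of the weight along the string toward the centre is −mg cos φ (φ measured from the bottom), so Newton's second law along the string gives T − mg cos φ = m v²/r.
cos 133° = -0.6820, so T = m(v²/r + g cos φ) = 2.03 × ((4.56)²/2.08 + 9.81 × -0.6820) = 2.03 × (9.997 + (-6.690)) = 2.03 × 3.307 = 6.712 N.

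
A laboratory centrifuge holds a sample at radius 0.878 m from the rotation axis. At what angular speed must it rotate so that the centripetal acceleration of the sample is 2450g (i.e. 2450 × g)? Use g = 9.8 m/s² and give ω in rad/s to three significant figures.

Centripetal acceleration a_c = ω²r. Setting ω²r = 2450g:
ω = √(2450g / r) = √(2450 × 9.8 / 0.878) = √27350 = 165.4 rad/s.

165 rad/s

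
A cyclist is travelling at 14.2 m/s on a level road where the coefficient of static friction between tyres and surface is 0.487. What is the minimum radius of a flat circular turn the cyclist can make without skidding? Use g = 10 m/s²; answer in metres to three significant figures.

41.4 m

At the limit, μ_s m g = m v²/r, so r_min = v²/(μ_s g) = (14.2)²/(0.487 × 10.0) = 201.6/4.870 = 41.40 m.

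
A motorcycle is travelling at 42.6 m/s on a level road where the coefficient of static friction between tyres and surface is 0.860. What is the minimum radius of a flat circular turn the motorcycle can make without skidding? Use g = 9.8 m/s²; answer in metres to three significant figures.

215 m

At the limit, μ_s m g = m v²/r, so r_min = v²/(μ_s g) = (42.6)²/(0.860 × 9.8) = 1815/8.428 = 215.3 m.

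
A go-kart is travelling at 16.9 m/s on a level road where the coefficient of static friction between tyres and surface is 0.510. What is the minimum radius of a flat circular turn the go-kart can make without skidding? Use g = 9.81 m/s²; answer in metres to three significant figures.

57.1 m

At the limit, μ_s m g = m v²/r, so r_min = v²/(μ_s g) = (16.9)²/(0.510 × 9.81) = 285.6/5.003 = 57.09 m.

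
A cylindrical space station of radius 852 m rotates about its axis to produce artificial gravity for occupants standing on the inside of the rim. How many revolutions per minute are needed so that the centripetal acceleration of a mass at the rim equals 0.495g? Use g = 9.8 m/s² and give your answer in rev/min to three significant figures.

0.721 rev/min

Require ω²r = 0.495g, so ω = √(0.495 × 9.8/852) = 0.07546 rad/s.
In rev/min: ω × 60/(2π) = 0.07546 × 60/(2π) = 0.7206 rev/min.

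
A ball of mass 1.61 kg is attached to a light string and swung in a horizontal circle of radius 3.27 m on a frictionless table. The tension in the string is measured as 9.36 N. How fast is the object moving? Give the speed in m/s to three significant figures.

T = m v²/r ⇒ v = √(T r / m) = √(9.36 × 3.27 / 1.61) = √19.01 = 4.360 m/s.

4.36 m/s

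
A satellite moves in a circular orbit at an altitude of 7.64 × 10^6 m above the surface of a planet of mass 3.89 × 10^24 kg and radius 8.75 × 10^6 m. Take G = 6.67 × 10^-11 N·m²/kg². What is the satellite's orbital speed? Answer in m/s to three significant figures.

3980 m/s

Orbital radius r = R + h = 8.75 × 10^6 + 7.64 × 10^6 = 1.639 × 10^7 m.
Gravity supplies the centripetal force: G M m / r² = m v² / r, so v = √(GM/r).
v = √(6.67 × 10^-11 × 3.89 × 10^24 / 1.639 × 10^7) = √(1.583 × 10^7) = 3979 m/s.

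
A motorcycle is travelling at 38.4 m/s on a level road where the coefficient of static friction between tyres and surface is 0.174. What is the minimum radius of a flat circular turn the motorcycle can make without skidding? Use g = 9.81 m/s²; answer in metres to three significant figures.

At the limit, μ_s m g = m v²/r, so r_min = v²/(μ_s g) = (38.4)²/(0.174 × 9.81) = 1475/1.707 = 863.9 m.

864 m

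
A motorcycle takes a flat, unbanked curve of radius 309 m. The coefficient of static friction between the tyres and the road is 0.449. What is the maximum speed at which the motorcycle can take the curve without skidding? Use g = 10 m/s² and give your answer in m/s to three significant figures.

37.2 m/s

The only inward force on a level bend is static friction, so at the limit f_s = μ_s N = μ_s m g = m v²/r.
Mass cancels: v_max = √(μ_s g r) = √(0.449 × 10.0 × 309) = √1387 = 37.25 m/s.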